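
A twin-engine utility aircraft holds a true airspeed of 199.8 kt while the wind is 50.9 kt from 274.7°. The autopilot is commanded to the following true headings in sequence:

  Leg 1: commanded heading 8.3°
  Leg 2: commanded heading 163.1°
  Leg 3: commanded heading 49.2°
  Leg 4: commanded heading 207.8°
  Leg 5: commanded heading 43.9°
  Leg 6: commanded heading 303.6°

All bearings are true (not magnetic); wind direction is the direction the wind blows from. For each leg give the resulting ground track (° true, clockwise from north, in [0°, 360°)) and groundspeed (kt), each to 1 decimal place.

Leg 1: track=22.3°, groundspeed=209.3 kt
Leg 2: track=150.9°, groundspeed=223.6 kt
Leg 3: track=58.0°, groundspeed=238.3 kt
Leg 4: track=193.2°, groundspeed=185.8 kt
Leg 5: track=53.6°, groundspeed=235.3 kt
Leg 6: track=312.6°, groundspeed=157.2 kt

Leg 1: heading 8.3°; drift +14.0° → track 22.3°, groundspeed 209.3 kt
Leg 2: heading 163.1°; drift -12.2° → track 150.9°, groundspeed 223.6 kt
Leg 3: heading 49.2°; drift +8.8° → track 58.0°, groundspeed 238.3 kt
Leg 4: heading 207.8°; drift -14.6° → track 193.2°, groundspeed 185.8 kt
Leg 5: heading 43.9°; drift +9.7° → track 53.6°, groundspeed 235.3 kt
Leg 6: heading 303.6°; drift +9.0° → track 312.6°, groundspeed 157.2 kt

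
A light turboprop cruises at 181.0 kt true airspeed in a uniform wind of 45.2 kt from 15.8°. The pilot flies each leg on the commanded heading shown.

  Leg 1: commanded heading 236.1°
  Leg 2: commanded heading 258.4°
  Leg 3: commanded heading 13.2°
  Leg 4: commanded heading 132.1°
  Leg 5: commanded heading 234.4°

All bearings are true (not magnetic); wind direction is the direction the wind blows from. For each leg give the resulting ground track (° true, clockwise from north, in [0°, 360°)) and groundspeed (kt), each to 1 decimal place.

Leg 1: heading 236.1°; drift -7.7° → track 228.4°, groundspeed 217.4 kt
Leg 2: heading 258.4°; drift -11.2° → track 247.2°, groundspeed 205.8 kt
Leg 3: heading 13.2°; drift -0.9° → track 12.3°, groundspeed 135.9 kt
Leg 4: heading 132.1°; drift +11.4° → track 143.5°, groundspeed 205.1 kt
Leg 5: heading 234.4°; drift -7.4° → track 227.0°, groundspeed 218.2 kt

Leg 1: track=228.4°, groundspeed=217.4 kt
Leg 2: track=247.2°, groundspeed=205.8 kt
Leg 3: track=12.3°, groundspeed=135.9 kt
Leg 4: track=143.5°, groundspeed=205.1 kt
Leg 5: track=227.0°, groundspeed=218.2 kt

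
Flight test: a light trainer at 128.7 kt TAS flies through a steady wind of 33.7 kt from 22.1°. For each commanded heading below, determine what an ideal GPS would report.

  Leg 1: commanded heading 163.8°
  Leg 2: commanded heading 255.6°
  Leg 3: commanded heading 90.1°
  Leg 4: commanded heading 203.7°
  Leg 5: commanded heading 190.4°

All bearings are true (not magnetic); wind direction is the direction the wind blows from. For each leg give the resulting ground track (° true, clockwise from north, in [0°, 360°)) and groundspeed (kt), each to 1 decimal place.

Leg 1: track=171.5°, groundspeed=156.5 kt
Leg 2: track=245.3°, groundspeed=151.2 kt
Leg 3: track=105.2°, groundspeed=120.2 kt
Leg 4: track=203.4°, groundspeed=162.4 kt
Leg 5: track=192.8°, groundspeed=161.8 kt

Leg 1: heading 163.8°; drift +7.7° → track 171.5°, groundspeed 156.5 kt
Leg 2: heading 255.6°; drift -10.3° → track 245.3°, groundspeed 151.2 kt
Leg 3: heading 90.1°; drift +15.1° → track 105.2°, groundspeed 120.2 kt
Leg 4: heading 203.7°; drift -0.3° → track 203.4°, groundspeed 162.4 kt
Leg 5: heading 190.4°; drift +2.4° → track 192.8°, groundspeed 161.8 kt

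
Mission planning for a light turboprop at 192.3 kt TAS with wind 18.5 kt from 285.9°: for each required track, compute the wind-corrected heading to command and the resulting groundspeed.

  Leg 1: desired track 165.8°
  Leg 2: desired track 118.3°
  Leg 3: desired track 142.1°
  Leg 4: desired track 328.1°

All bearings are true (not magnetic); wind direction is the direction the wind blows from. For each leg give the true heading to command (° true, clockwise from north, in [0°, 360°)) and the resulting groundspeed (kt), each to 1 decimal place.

Leg 1: desired track 165.8°; wind correction +4.8° → command heading 170.6°, groundspeed 200.9 kt
Leg 2: desired track 118.3°; wind correction +1.2° → command heading 119.5°, groundspeed 210.3 kt
Leg 3: desired track 142.1°; wind correction +3.3° → command heading 145.4°, groundspeed 206.9 kt
Leg 4: desired track 328.1°; wind correction -3.7° → command heading 324.4°, groundspeed 178.2 kt

Leg 1: heading=170.6°, groundspeed=200.9 kt
Leg 2: heading=119.5°, groundspeed=210.3 kt
Leg 3: heading=145.4°, groundspeed=206.9 kt
Leg 4: heading=324.4°, groundspeed=178.2 kt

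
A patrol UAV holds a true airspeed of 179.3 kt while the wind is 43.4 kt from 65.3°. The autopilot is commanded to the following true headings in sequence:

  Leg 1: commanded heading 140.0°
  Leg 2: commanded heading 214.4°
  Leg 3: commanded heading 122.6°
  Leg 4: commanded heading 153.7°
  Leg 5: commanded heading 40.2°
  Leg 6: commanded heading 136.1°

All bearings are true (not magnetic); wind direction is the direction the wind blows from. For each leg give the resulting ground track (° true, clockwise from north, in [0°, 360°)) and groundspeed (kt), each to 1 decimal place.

Leg 1: heading 140.0°; drift +14.0° → track 154.0°, groundspeed 173.0 kt
Leg 2: heading 214.4°; drift +5.9° → track 220.3°, groundspeed 217.7 kt
Leg 3: heading 122.6°; drift +13.2° → track 135.8°, groundspeed 160.1 kt
Leg 4: heading 153.7°; drift +13.7° → track 167.4°, groundspeed 183.3 kt
Leg 5: heading 40.2°; drift -7.5° → track 32.7°, groundspeed 141.2 kt
Leg 6: heading 136.1°; drift +13.9° → track 150.0°, groundspeed 170.0 kt

Leg 1: track=154.0°, groundspeed=173.0 kt
Leg 2: track=220.3°, groundspeed=217.7 kt
Leg 3: track=135.8°, groundspeed=160.1 kt
Leg 4: track=167.4°, groundspeed=183.3 kt
Leg 5: track=32.7°, groundspeed=141.2 kt
Leg 6: track=150.0°, groundspeed=170.0 kt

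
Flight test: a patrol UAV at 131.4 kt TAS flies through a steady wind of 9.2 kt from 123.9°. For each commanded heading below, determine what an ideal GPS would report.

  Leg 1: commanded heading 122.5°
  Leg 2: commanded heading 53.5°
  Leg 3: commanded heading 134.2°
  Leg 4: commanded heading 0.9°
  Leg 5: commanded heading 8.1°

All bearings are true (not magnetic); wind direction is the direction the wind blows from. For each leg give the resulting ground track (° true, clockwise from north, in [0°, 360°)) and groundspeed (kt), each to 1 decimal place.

Leg 1: track=122.4°, groundspeed=122.2 kt
Leg 2: track=49.6°, groundspeed=128.6 kt
Leg 3: track=135.0°, groundspeed=122.4 kt
Leg 4: track=357.7°, groundspeed=136.6 kt
Leg 5: track=4.6°, groundspeed=135.7 kt

Leg 1: heading 122.5°; drift -0.1° → track 122.4°, groundspeed 122.2 kt
Leg 2: heading 53.5°; drift -3.9° → track 49.6°, groundspeed 128.6 kt
Leg 3: heading 134.2°; drift +0.8° → track 135.0°, groundspeed 122.4 kt
Leg 4: heading 0.9°; drift -3.2° → track 357.7°, groundspeed 136.6 kt
Leg 5: heading 8.1°; drift -3.5° → track 4.6°, groundspeed 135.7 kt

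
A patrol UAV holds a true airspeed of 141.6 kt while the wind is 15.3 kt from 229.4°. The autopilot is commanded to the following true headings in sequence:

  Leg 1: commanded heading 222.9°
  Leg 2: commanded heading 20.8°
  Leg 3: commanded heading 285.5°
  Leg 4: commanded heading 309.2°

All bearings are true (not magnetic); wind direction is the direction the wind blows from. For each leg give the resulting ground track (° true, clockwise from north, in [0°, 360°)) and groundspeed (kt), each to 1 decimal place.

Leg 1: heading 222.9°; drift -0.8° → track 222.1°, groundspeed 126.4 kt
Leg 2: heading 20.8°; drift +2.7° → track 23.5°, groundspeed 155.2 kt
Leg 3: heading 285.5°; drift +5.5° → track 291.0°, groundspeed 133.7 kt
Leg 4: heading 309.2°; drift +6.2° → track 315.4°, groundspeed 139.7 kt

Leg 1: track=222.1°, groundspeed=126.4 kt
Leg 2: track=23.5°, groundspeed=155.2 kt
Leg 3: track=291.0°, groundspeed=133.7 kt
Leg 4: track=315.4°, groundspeed=139.7 kt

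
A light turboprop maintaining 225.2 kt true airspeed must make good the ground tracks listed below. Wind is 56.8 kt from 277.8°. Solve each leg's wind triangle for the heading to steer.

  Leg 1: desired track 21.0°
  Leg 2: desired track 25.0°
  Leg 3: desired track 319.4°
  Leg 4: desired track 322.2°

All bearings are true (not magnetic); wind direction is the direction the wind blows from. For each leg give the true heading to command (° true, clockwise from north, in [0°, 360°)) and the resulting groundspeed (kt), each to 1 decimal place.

Leg 1: heading=6.8°, groundspeed=231.3 kt
Leg 2: heading=11.1°, groundspeed=235.4 kt
Leg 3: heading=309.8°, groundspeed=179.5 kt
Leg 4: heading=312.0°, groundspeed=181.1 kt

Leg 1: desired track 21.0°; wind correction -14.2° → command heading 6.8°, groundspeed 231.3 kt
Leg 2: desired track 25.0°; wind correction -13.9° → command heading 11.1°, groundspeed 235.4 kt
Leg 3: desired track 319.4°; wind correction -9.6° → command heading 309.8°, groundspeed 179.5 kt
Leg 4: desired track 322.2°; wind correction -10.2° → command heading 312.0°, groundspeed 181.1 kt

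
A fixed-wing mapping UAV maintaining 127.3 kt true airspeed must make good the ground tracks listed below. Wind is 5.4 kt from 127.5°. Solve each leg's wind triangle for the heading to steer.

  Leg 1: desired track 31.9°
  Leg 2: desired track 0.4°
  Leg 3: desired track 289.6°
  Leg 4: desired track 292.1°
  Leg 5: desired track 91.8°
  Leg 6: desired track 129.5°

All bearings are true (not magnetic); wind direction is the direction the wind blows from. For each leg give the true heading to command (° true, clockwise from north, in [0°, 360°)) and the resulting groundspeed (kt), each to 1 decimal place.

Leg 1: desired track 31.9°; wind correction +2.4° → command heading 34.3°, groundspeed 127.7 kt
Leg 2: desired track 0.4°; wind correction +1.9° → command heading 2.3°, groundspeed 130.5 kt
Leg 3: desired track 289.6°; wind correction -0.7° → command heading 288.9°, groundspeed 132.4 kt
Leg 4: desired track 292.1°; wind correction -0.6° → command heading 291.5°, groundspeed 132.5 kt
Leg 5: desired track 91.8°; wind correction +1.4° → command heading 93.2°, groundspeed 122.9 kt
Leg 6: desired track 129.5°; wind correction -0.1° → command heading 129.4°, groundspeed 121.9 kt

Leg 1: heading=34.3°, groundspeed=127.7 kt
Leg 2: heading=2.3°, groundspeed=130.5 kt
Leg 3: heading=288.9°, groundspeed=132.4 kt
Leg 4: heading=291.5°, groundspeed=132.5 kt
Leg 5: heading=93.2°, groundspeed=122.9 kt
Leg 6: heading=129.4°, groundspeed=121.9 kt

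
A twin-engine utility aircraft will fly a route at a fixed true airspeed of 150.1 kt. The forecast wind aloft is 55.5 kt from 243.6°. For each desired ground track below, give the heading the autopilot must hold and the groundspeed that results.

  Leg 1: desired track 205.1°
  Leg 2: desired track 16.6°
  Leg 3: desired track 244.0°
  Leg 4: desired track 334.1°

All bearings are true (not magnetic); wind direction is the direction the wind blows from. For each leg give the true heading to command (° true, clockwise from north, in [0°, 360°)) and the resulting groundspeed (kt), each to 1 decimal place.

Leg 1: heading=218.4°, groundspeed=102.6 kt
Leg 2: heading=0.9°, groundspeed=182.4 kt
Leg 3: heading=243.9°, groundspeed=94.6 kt
Leg 4: heading=312.4°, groundspeed=139.9 kt

Leg 1: desired track 205.1°; wind correction +13.3° → command heading 218.4°, groundspeed 102.6 kt
Leg 2: desired track 16.6°; wind correction -15.7° → command heading 0.9°, groundspeed 182.4 kt
Leg 3: desired track 244.0°; wind correction -0.1° → command heading 243.9°, groundspeed 94.6 kt
Leg 4: desired track 334.1°; wind correction -21.7° → command heading 312.4°, groundspeed 139.9 kt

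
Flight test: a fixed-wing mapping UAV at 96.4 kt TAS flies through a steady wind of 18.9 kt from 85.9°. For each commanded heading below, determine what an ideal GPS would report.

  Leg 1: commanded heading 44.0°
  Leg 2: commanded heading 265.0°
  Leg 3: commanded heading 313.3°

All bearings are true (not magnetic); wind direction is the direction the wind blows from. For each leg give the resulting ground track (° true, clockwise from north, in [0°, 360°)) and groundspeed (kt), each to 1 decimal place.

Leg 1: heading 44.0°; drift -8.7° → track 35.3°, groundspeed 83.3 kt
Leg 2: heading 265.0°; drift +0.1° → track 265.1°, groundspeed 115.3 kt
Leg 3: heading 313.3°; drift -7.3° → track 306.0°, groundspeed 110.1 kt

Leg 1: track=35.3°, groundspeed=83.3 kt
Leg 2: track=265.1°, groundspeed=115.3 kt
Leg 3: track=306.0°, groundspeed=110.1 kt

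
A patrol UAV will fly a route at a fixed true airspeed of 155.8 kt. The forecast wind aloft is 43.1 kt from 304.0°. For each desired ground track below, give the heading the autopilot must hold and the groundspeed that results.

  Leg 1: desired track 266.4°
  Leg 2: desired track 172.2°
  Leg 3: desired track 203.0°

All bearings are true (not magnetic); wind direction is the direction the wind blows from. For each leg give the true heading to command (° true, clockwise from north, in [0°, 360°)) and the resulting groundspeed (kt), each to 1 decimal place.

Leg 1: heading=276.1°, groundspeed=119.4 kt
Leg 2: heading=184.1°, groundspeed=181.2 kt
Leg 3: heading=218.8°, groundspeed=158.2 kt

Leg 1: desired track 266.4°; wind correction +9.7° → command heading 276.1°, groundspeed 119.4 kt
Leg 2: desired track 172.2°; wind correction +11.9° → command heading 184.1°, groundspeed 181.2 kt
Leg 3: desired track 203.0°; wind correction +15.8° → command heading 218.8°, groundspeed 158.2 kt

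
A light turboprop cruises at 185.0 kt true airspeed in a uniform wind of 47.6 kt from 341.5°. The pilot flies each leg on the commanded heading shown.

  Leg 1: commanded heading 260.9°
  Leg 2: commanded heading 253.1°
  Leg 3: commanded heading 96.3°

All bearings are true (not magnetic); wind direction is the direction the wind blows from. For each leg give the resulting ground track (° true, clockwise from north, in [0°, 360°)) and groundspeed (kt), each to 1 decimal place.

Leg 1: heading 260.9°; drift -14.8° → track 246.1°, groundspeed 183.3 kt
Leg 2: heading 253.1°; drift -14.5° → track 238.6°, groundspeed 189.7 kt
Leg 3: heading 96.3°; drift +11.9° → track 108.2°, groundspeed 209.5 kt

Leg 1: track=246.1°, groundspeed=183.3 kt
Leg 2: track=238.6°, groundspeed=189.7 kt
Leg 3: track=108.2°, groundspeed=209.5 kt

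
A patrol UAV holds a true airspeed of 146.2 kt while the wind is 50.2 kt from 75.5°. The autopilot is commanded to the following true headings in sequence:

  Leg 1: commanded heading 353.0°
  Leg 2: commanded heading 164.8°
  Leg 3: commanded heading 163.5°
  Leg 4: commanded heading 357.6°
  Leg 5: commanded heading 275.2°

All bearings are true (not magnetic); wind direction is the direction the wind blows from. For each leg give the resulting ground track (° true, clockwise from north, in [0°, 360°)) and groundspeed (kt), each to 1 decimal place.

Leg 1: track=333.4°, groundspeed=148.3 kt
Leg 2: track=183.8°, groundspeed=154.0 kt
Leg 3: track=182.7°, groundspeed=152.9 kt
Leg 4: track=337.7°, groundspeed=144.3 kt
Leg 5: track=270.2°, groundspeed=194.2 kt

Leg 1: heading 353.0°; drift -19.6° → track 333.4°, groundspeed 148.3 kt
Leg 2: heading 164.8°; drift +19.0° → track 183.8°, groundspeed 154.0 kt
Leg 3: heading 163.5°; drift +19.2° → track 182.7°, groundspeed 152.9 kt
Leg 4: heading 357.6°; drift -19.9° → track 337.7°, groundspeed 144.3 kt
Leg 5: heading 275.2°; drift -5.0° → track 270.2°, groundspeed 194.2 kt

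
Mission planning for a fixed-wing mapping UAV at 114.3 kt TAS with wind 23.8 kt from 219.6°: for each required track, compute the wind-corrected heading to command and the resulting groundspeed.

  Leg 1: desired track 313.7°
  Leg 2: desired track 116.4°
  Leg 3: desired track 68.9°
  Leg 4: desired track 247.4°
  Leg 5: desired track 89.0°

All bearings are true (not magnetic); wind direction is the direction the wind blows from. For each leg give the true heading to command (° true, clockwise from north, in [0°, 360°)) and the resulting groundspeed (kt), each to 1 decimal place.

Leg 1: heading=301.7°, groundspeed=113.5 kt
Leg 2: heading=128.1°, groundspeed=117.4 kt
Leg 3: heading=74.7°, groundspeed=134.5 kt
Leg 4: heading=241.8°, groundspeed=92.7 kt
Leg 5: heading=98.1°, groundspeed=128.4 kt

Leg 1: desired track 313.7°; wind correction -12.0° → command heading 301.7°, groundspeed 113.5 kt
Leg 2: desired track 116.4°; wind correction +11.7° → command heading 128.1°, groundspeed 117.4 kt
Leg 3: desired track 68.9°; wind correction +5.8° → command heading 74.7°, groundspeed 134.5 kt
Leg 4: desired track 247.4°; wind correction -5.6° → command heading 241.8°, groundspeed 92.7 kt
Leg 5: desired track 89.0°; wind correction +9.1° → command heading 98.1°, groundspeed 128.4 kt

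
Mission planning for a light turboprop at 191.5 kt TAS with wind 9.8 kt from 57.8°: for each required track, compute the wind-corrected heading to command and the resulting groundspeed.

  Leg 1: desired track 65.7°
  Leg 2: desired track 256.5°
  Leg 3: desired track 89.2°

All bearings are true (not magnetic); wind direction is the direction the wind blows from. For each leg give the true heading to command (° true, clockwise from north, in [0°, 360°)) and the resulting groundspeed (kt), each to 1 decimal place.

Leg 1: desired track 65.7°; wind correction -0.4° → command heading 65.3°, groundspeed 181.8 kt
Leg 2: desired track 256.5°; wind correction +0.9° → command heading 257.4°, groundspeed 200.8 kt
Leg 3: desired track 89.2°; wind correction -1.5° → command heading 87.7°, groundspeed 183.1 kt

Leg 1: heading=65.3°, groundspeed=181.8 kt
Leg 2: heading=257.4°, groundspeed=200.8 kt
Leg 3: heading=87.7°, groundspeed=183.1 kt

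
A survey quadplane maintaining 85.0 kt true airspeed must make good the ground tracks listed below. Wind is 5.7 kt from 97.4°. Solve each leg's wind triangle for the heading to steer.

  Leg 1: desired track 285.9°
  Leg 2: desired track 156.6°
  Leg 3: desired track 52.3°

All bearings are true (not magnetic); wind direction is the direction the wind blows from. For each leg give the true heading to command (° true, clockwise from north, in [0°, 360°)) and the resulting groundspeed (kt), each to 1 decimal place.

Leg 1: heading=286.5°, groundspeed=90.6 kt
Leg 2: heading=153.3°, groundspeed=81.9 kt
Leg 3: heading=55.0°, groundspeed=80.9 kt

Leg 1: desired track 285.9°; wind correction +0.6° → command heading 286.5°, groundspeed 90.6 kt
Leg 2: desired track 156.6°; wind correction -3.3° → command heading 153.3°, groundspeed 81.9 kt
Leg 3: desired track 52.3°; wind correction +2.7° → command heading 55.0°, groundspeed 80.9 kt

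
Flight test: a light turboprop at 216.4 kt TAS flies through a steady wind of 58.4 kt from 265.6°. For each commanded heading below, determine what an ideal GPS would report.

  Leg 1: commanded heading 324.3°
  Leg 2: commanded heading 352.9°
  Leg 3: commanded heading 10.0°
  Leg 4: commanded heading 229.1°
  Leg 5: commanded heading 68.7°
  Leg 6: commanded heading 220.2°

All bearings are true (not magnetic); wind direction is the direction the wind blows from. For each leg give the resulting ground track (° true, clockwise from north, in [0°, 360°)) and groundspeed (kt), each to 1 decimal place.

Leg 1: track=339.3°, groundspeed=192.6 kt
Leg 2: track=8.2°, groundspeed=221.5 kt
Leg 3: track=23.8°, groundspeed=237.8 kt
Leg 4: track=217.5°, groundspeed=173.0 kt
Leg 5: track=72.3°, groundspeed=272.8 kt
Leg 6: track=206.9°, groundspeed=180.3 kt

Leg 1: heading 324.3°; drift +15.0° → track 339.3°, groundspeed 192.6 kt
Leg 2: heading 352.9°; drift +15.3° → track 8.2°, groundspeed 221.5 kt
Leg 3: heading 10.0°; drift +13.8° → track 23.8°, groundspeed 237.8 kt
Leg 4: heading 229.1°; drift -11.6° → track 217.5°, groundspeed 173.0 kt
Leg 5: heading 68.7°; drift +3.6° → track 72.3°, groundspeed 272.8 kt
Leg 6: heading 220.2°; drift -13.3° → track 206.9°, groundspeed 180.3 kt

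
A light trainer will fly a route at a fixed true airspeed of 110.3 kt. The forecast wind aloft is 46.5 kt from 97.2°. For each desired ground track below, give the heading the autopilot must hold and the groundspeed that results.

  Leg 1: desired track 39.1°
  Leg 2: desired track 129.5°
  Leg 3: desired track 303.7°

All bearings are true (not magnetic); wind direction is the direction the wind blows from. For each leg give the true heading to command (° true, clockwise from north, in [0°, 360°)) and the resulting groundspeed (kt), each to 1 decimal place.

Leg 1: heading=60.1°, groundspeed=78.4 kt
Leg 2: heading=116.5°, groundspeed=68.2 kt
Leg 3: heading=314.5°, groundspeed=149.9 kt

Leg 1: desired track 39.1°; wind correction +21.0° → command heading 60.1°, groundspeed 78.4 kt
Leg 2: desired track 129.5°; wind correction -13.0° → command heading 116.5°, groundspeed 68.2 kt
Leg 3: desired track 303.7°; wind correction +10.8° → command heading 314.5°, groundspeed 149.9 kt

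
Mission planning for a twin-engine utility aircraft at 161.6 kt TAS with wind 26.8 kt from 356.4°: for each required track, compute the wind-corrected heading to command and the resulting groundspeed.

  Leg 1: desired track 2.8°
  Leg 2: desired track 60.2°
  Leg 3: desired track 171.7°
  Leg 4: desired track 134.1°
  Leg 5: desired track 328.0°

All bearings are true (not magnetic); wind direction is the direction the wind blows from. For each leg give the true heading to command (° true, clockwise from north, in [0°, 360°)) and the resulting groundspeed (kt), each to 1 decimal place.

Leg 1: desired track 2.8°; wind correction -1.1° → command heading 1.7°, groundspeed 134.9 kt
Leg 2: desired track 60.2°; wind correction -8.6° → command heading 51.6°, groundspeed 148.0 kt
Leg 3: desired track 171.7°; wind correction -0.8° → command heading 170.9°, groundspeed 188.3 kt
Leg 4: desired track 134.1°; wind correction -6.4° → command heading 127.7°, groundspeed 180.4 kt
Leg 5: desired track 328.0°; wind correction +4.5° → command heading 332.5°, groundspeed 137.5 kt

Leg 1: heading=1.7°, groundspeed=134.9 kt
Leg 2: heading=51.6°, groundspeed=148.0 kt
Leg 3: heading=170.9°, groundspeed=188.3 kt
Leg 4: heading=127.7°, groundspeed=180.4 kt
Leg 5: heading=332.5°, groundspeed=137.5 kt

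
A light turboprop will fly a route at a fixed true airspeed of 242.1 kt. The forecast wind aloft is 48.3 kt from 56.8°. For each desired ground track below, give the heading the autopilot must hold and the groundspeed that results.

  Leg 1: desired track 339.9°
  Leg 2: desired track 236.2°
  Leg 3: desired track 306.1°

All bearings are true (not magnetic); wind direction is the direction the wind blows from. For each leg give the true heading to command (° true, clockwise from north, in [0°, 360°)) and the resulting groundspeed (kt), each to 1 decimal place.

Leg 1: heading=351.1°, groundspeed=226.5 kt
Leg 2: heading=236.1°, groundspeed=290.4 kt
Leg 3: heading=316.9°, groundspeed=254.9 kt

Leg 1: desired track 339.9°; wind correction +11.2° → command heading 351.1°, groundspeed 226.5 kt
Leg 2: desired track 236.2°; wind correction -0.1° → command heading 236.1°, groundspeed 290.4 kt
Leg 3: desired track 306.1°; wind correction +10.8° → command heading 316.9°, groundspeed 254.9 kt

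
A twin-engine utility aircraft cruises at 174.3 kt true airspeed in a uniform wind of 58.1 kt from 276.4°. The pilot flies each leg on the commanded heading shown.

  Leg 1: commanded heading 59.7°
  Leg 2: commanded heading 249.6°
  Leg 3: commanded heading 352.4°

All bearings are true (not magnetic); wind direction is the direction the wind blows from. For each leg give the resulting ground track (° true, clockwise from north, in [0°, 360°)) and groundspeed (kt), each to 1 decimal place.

Leg 1: track=68.6°, groundspeed=223.6 kt
Leg 2: track=237.5°, groundspeed=125.2 kt
Leg 3: track=11.8°, groundspeed=169.9 kt

Leg 1: heading 59.7°; drift +8.9° → track 68.6°, groundspeed 223.6 kt
Leg 2: heading 249.6°; drift -12.1° → track 237.5°, groundspeed 125.2 kt
Leg 3: heading 352.4°; drift +19.4° → track 11.8°, groundspeed 169.9 kt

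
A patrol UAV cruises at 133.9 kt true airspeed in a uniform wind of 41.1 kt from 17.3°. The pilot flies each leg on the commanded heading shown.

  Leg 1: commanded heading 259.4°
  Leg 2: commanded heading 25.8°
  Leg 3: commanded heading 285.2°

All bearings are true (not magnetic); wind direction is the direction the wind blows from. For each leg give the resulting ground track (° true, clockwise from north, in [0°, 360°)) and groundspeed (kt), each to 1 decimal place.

Leg 1: heading 259.4°; drift -13.3° → track 246.1°, groundspeed 157.4 kt
Leg 2: heading 25.8°; drift +3.7° → track 29.5°, groundspeed 93.4 kt
Leg 3: heading 285.2°; drift -16.9° → track 268.3°, groundspeed 141.5 kt

Leg 1: track=246.1°, groundspeed=157.4 kt
Leg 2: track=29.5°, groundspeed=93.4 kt
Leg 3: track=268.3°, groundspeed=141.5 kt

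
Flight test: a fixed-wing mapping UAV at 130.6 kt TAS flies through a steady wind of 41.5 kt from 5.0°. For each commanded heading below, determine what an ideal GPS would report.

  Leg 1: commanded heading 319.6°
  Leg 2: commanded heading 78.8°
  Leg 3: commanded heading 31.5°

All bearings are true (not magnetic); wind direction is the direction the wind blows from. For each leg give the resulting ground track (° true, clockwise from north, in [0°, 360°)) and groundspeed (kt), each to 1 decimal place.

Leg 1: track=303.4°, groundspeed=105.7 kt
Leg 2: track=97.3°, groundspeed=125.5 kt
Leg 3: track=42.7°, groundspeed=95.3 kt

Leg 1: heading 319.6°; drift -16.2° → track 303.4°, groundspeed 105.7 kt
Leg 2: heading 78.8°; drift +18.5° → track 97.3°, groundspeed 125.5 kt
Leg 3: heading 31.5°; drift +11.2° → track 42.7°, groundspeed 95.3 kt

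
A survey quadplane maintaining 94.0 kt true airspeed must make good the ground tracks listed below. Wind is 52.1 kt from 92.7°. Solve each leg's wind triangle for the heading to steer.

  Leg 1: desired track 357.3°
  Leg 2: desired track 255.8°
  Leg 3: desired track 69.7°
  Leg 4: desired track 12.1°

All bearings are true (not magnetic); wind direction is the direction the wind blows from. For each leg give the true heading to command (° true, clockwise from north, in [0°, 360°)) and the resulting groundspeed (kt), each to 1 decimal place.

Leg 1: desired track 357.3°; wind correction +33.5° → command heading 30.8°, groundspeed 83.3 kt
Leg 2: desired track 255.8°; wind correction -9.3° → command heading 246.5°, groundspeed 142.6 kt
Leg 3: desired track 69.7°; wind correction +12.5° → command heading 82.2°, groundspeed 43.8 kt
Leg 4: desired track 12.1°; wind correction +33.1° → command heading 45.2°, groundspeed 70.2 kt

Leg 1: heading=30.8°, groundspeed=83.3 kt
Leg 2: heading=246.5°, groundspeed=142.6 kt
Leg 3: heading=82.2°, groundspeed=43.8 kt
Leg 4: heading=45.2°, groundspeed=70.2 kt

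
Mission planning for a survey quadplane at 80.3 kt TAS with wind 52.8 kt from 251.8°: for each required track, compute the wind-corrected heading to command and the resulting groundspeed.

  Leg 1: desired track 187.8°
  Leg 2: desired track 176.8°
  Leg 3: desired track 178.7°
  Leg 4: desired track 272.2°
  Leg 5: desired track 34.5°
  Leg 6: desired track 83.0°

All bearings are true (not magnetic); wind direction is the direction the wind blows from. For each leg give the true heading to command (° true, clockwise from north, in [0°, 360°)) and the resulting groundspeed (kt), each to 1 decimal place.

Leg 1: heading=224.0°, groundspeed=41.6 kt
Leg 2: heading=216.2°, groundspeed=48.4 kt
Leg 3: heading=217.7°, groundspeed=47.1 kt
Leg 4: heading=259.0°, groundspeed=28.7 kt
Leg 5: heading=11.0°, groundspeed=115.7 kt
Leg 6: heading=90.3°, groundspeed=131.4 kt

Leg 1: desired track 187.8°; wind correction +36.2° → command heading 224.0°, groundspeed 41.6 kt
Leg 2: desired track 176.8°; wind correction +39.4° → command heading 216.2°, groundspeed 48.4 kt
Leg 3: desired track 178.7°; wind correction +39.0° → command heading 217.7°, groundspeed 47.1 kt
Leg 4: desired track 272.2°; wind correction -13.2° → command heading 259.0°, groundspeed 28.7 kt
Leg 5: desired track 34.5°; wind correction -23.5° → command heading 11.0°, groundspeed 115.7 kt
Leg 6: desired track 83.0°; wind correction +7.3° → command heading 90.3°, groundspeed 131.4 kt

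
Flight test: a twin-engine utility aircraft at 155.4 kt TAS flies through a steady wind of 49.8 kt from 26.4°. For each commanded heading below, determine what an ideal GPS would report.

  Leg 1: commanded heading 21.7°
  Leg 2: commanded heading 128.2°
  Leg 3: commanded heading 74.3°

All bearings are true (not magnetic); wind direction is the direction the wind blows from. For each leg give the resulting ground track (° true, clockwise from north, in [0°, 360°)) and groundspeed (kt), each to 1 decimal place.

Leg 1: track=19.5°, groundspeed=105.8 kt
Leg 2: track=144.6°, groundspeed=172.6 kt
Leg 3: track=91.1°, groundspeed=127.5 kt

Leg 1: heading 21.7°; drift -2.2° → track 19.5°, groundspeed 105.8 kt
Leg 2: heading 128.2°; drift +16.4° → track 144.6°, groundspeed 172.6 kt
Leg 3: heading 74.3°; drift +16.8° → track 91.1°, groundspeed 127.5 kt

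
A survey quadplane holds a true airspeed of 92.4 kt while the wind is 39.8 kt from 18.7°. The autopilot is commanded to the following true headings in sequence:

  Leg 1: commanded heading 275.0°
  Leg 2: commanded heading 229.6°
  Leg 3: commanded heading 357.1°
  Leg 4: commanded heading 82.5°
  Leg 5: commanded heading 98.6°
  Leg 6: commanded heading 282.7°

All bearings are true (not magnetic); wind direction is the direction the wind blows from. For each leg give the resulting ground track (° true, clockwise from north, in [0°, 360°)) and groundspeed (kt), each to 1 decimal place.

Leg 1: heading 275.0°; drift -20.8° → track 254.2°, groundspeed 108.9 kt
Leg 2: heading 229.6°; drift -9.2° → track 220.4°, groundspeed 128.2 kt
Leg 3: heading 357.1°; drift -14.8° → track 342.3°, groundspeed 57.3 kt
Leg 4: heading 82.5°; drift +25.5° → track 108.0°, groundspeed 82.9 kt
Leg 5: heading 98.6°; drift +24.6° → track 123.2°, groundspeed 94.0 kt
Leg 6: heading 282.7°; drift -22.3° → track 260.4°, groundspeed 104.4 kt

Leg 1: track=254.2°, groundspeed=108.9 kt
Leg 2: track=220.4°, groundspeed=128.2 kt
Leg 3: track=342.3°, groundspeed=57.3 kt
Leg 4: track=108.0°, groundspeed=82.9 kt
Leg 5: track=123.2°, groundspeed=94.0 kt
Leg 6: track=260.4°, groundspeed=104.4 kt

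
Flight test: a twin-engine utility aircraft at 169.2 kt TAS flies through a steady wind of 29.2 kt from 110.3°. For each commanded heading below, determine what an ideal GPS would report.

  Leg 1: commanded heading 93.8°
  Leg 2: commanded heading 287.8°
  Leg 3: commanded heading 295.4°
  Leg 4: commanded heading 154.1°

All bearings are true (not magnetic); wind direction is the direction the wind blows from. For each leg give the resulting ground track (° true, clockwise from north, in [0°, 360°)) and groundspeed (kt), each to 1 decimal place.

Leg 1: track=90.4°, groundspeed=141.4 kt
Leg 2: track=288.2°, groundspeed=198.4 kt
Leg 3: track=294.6°, groundspeed=198.3 kt
Leg 4: track=161.9°, groundspeed=149.5 kt

Leg 1: heading 93.8°; drift -3.4° → track 90.4°, groundspeed 141.4 kt
Leg 2: heading 287.8°; drift +0.4° → track 288.2°, groundspeed 198.4 kt
Leg 3: heading 295.4°; drift -0.8° → track 294.6°, groundspeed 198.3 kt
Leg 4: heading 154.1°; drift +7.8° → track 161.9°, groundspeed 149.5 kt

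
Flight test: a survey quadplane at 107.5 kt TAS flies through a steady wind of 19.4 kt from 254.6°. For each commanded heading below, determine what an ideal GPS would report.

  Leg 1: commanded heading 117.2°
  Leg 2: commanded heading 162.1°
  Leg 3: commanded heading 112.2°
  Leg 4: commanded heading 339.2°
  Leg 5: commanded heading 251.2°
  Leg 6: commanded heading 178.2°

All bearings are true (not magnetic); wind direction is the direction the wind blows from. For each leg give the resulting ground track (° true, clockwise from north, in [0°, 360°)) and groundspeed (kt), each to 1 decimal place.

Leg 1: track=111.0°, groundspeed=122.5 kt
Leg 2: track=152.0°, groundspeed=110.1 kt
Leg 3: track=106.7°, groundspeed=123.4 kt
Leg 4: track=349.6°, groundspeed=107.4 kt
Leg 5: track=250.5°, groundspeed=88.1 kt
Leg 6: track=167.8°, groundspeed=104.7 kt

Leg 1: heading 117.2°; drift -6.2° → track 111.0°, groundspeed 122.5 kt
Leg 2: heading 162.1°; drift -10.1° → track 152.0°, groundspeed 110.1 kt
Leg 3: heading 112.2°; drift -5.5° → track 106.7°, groundspeed 123.4 kt
Leg 4: heading 339.2°; drift +10.4° → track 349.6°, groundspeed 107.4 kt
Leg 5: heading 251.2°; drift -0.7° → track 250.5°, groundspeed 88.1 kt
Leg 6: heading 178.2°; drift -10.4° → track 167.8°, groundspeed 104.7 kt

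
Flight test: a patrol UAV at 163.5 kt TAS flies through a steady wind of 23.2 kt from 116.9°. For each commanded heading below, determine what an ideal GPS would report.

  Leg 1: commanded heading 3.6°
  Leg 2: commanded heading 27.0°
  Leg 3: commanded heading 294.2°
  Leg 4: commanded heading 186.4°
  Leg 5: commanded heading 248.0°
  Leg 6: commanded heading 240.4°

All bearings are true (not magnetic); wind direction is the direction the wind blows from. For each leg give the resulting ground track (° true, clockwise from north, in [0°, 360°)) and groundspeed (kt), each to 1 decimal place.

Leg 1: heading 3.6°; drift -7.0° → track 356.6°, groundspeed 174.0 kt
Leg 2: heading 27.0°; drift -8.1° → track 18.9°, groundspeed 165.1 kt
Leg 3: heading 294.2°; drift +0.3° → track 294.5°, groundspeed 186.7 kt
Leg 4: heading 186.4°; drift +8.0° → track 194.4°, groundspeed 156.9 kt
Leg 5: heading 248.0°; drift +5.6° → track 253.6°, groundspeed 179.6 kt
Leg 6: heading 240.4°; drift +6.3° → track 246.7°, groundspeed 177.4 kt

Leg 1: track=356.6°, groundspeed=174.0 kt
Leg 2: track=18.9°, groundspeed=165.1 kt
Leg 3: track=294.5°, groundspeed=186.7 kt
Leg 4: track=194.4°, groundspeed=156.9 kt
Leg 5: track=253.6°, groundspeed=179.6 kt
Leg 6: track=246.7°, groundspeed=177.4 kt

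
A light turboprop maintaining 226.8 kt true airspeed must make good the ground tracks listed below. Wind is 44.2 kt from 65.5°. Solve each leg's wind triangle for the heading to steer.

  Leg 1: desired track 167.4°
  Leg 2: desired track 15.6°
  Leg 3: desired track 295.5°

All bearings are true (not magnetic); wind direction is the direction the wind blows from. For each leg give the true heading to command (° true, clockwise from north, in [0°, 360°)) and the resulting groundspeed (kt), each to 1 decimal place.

Leg 1: desired track 167.4°; wind correction -11.0° → command heading 156.4°, groundspeed 231.8 kt
Leg 2: desired track 15.6°; wind correction +8.6° → command heading 24.2°, groundspeed 195.8 kt
Leg 3: desired track 295.5°; wind correction +8.6° → command heading 304.1°, groundspeed 252.7 kt

Leg 1: heading=156.4°, groundspeed=231.8 kt
Leg 2: heading=24.2°, groundspeed=195.8 kt
Leg 3: heading=304.1°, groundspeed=252.7 kt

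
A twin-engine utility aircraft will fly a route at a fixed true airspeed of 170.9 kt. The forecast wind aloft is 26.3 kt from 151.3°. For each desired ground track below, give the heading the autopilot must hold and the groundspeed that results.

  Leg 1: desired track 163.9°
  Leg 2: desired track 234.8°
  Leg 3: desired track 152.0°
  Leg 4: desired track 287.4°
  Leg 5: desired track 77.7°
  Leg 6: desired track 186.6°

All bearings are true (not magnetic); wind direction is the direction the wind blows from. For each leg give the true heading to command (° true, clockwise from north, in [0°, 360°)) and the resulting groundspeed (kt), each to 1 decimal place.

Leg 1: desired track 163.9°; wind correction -1.9° → command heading 162.0°, groundspeed 145.1 kt
Leg 2: desired track 234.8°; wind correction -8.8° → command heading 226.0°, groundspeed 165.9 kt
Leg 3: desired track 152.0°; wind correction -0.1° → command heading 151.9°, groundspeed 144.6 kt
Leg 4: desired track 287.4°; wind correction -6.1° → command heading 281.3°, groundspeed 188.9 kt
Leg 5: desired track 77.7°; wind correction +8.5° → command heading 86.2°, groundspeed 161.6 kt
Leg 6: desired track 186.6°; wind correction -5.1° → command heading 181.5°, groundspeed 148.8 kt

Leg 1: heading=162.0°, groundspeed=145.1 kt
Leg 2: heading=226.0°, groundspeed=165.9 kt
Leg 3: heading=151.9°, groundspeed=144.6 kt
Leg 4: heading=281.3°, groundspeed=188.9 kt
Leg 5: heading=86.2°, groundspeed=161.6 kt
Leg 6: heading=181.5°, groundspeed=148.8 kt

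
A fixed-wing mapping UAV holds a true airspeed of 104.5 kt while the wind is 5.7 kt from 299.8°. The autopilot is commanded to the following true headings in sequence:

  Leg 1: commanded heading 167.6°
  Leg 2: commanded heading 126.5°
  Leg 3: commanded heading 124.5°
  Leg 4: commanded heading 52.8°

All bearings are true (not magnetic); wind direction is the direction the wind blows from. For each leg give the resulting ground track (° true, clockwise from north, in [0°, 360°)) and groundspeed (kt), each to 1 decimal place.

Leg 1: heading 167.6°; drift -2.2° → track 165.4°, groundspeed 108.4 kt
Leg 2: heading 126.5°; drift -0.3° → track 126.2°, groundspeed 110.2 kt
Leg 3: heading 124.5°; drift -0.2° → track 124.3°, groundspeed 110.2 kt
Leg 4: heading 52.8°; drift +2.8° → track 55.6°, groundspeed 106.9 kt

Leg 1: track=165.4°, groundspeed=108.4 kt
Leg 2: track=126.2°, groundspeed=110.2 kt
Leg 3: track=124.3°, groundspeed=110.2 kt
Leg 4: track=55.6°, groundspeed=106.9 kt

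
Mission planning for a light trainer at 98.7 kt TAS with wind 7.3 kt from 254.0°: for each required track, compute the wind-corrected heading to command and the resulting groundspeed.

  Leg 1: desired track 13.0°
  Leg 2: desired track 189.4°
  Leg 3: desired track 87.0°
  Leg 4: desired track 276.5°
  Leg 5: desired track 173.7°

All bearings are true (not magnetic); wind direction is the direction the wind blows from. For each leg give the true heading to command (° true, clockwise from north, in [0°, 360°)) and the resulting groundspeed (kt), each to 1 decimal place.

Leg 1: heading=9.3°, groundspeed=102.0 kt
Leg 2: heading=193.2°, groundspeed=95.3 kt
Leg 3: heading=88.0°, groundspeed=105.8 kt
Leg 4: heading=274.9°, groundspeed=91.9 kt
Leg 5: heading=177.9°, groundspeed=97.2 kt

Leg 1: desired track 13.0°; wind correction -3.7° → command heading 9.3°, groundspeed 102.0 kt
Leg 2: desired track 189.4°; wind correction +3.8° → command heading 193.2°, groundspeed 95.3 kt
Leg 3: desired track 87.0°; wind correction +1.0° → command heading 88.0°, groundspeed 105.8 kt
Leg 4: desired track 276.5°; wind correction -1.6° → command heading 274.9°, groundspeed 91.9 kt
Leg 5: desired track 173.7°; wind correction +4.2° → command heading 177.9°, groundspeed 97.2 kt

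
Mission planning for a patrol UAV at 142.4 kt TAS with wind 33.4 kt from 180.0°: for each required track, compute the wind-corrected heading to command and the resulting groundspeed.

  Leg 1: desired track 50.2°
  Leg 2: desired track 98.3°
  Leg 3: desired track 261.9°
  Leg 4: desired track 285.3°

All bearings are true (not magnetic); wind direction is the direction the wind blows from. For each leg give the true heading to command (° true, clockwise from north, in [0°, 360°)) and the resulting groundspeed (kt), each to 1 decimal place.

Leg 1: desired track 50.2°; wind correction +10.4° → command heading 60.6°, groundspeed 161.4 kt
Leg 2: desired track 98.3°; wind correction +13.4° → command heading 111.7°, groundspeed 133.7 kt
Leg 3: desired track 261.9°; wind correction -13.4° → command heading 248.5°, groundspeed 133.8 kt
Leg 4: desired track 285.3°; wind correction -13.1° → command heading 272.2°, groundspeed 147.5 kt

Leg 1: heading=60.6°, groundspeed=161.4 kt
Leg 2: heading=111.7°, groundspeed=133.7 kt
Leg 3: heading=248.5°, groundspeed=133.8 kt
Leg 4: heading=272.2°, groundspeed=147.5 kt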